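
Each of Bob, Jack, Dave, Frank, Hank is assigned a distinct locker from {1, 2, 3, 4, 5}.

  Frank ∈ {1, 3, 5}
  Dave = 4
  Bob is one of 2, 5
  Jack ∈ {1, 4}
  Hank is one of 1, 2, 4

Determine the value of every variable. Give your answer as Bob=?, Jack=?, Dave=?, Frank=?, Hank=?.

Bob=5, Jack=1, Dave=4, Frank=3, Hank=2

Dave's domain is down to {4}, so Dave = 4. So Jack, Hank can't be 4.
Jack must be 1 (only option left). So Frank, Hank can't be 1.
Hank has just one choice, so Hank = 2. Remove 2 from Bob.
Bob's domain is down to {5}, so Bob = 5. So Frank can't be 5.
That leaves Frank = 3.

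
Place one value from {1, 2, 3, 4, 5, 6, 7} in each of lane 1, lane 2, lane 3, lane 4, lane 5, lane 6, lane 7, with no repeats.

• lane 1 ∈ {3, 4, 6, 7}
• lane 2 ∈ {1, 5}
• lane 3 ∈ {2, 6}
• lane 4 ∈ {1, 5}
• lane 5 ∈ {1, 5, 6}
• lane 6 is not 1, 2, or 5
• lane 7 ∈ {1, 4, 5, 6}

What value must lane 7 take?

4

The 7 variables together cover exactly {1, 2, 3, 4, 5, 6, 7} — 7 values for 7 variables — and 2 appears only in lane 3's list, so lane 3 = 2.
The 2 variables lane 2 and lane 4 are confined to {1, 5}, which locks those values in; drop them from lane 5, lane 7.
lane 5's domain is down to {6}, so lane 5 = 6. So lane 1, lane 6, lane 7 can't be 6.
So lane 7 = 4.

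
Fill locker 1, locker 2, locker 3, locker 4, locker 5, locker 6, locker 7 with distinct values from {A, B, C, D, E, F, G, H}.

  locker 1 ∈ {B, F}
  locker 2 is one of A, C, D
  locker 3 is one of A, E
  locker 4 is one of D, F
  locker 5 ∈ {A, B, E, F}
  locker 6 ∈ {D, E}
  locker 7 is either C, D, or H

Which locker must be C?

locker 2

Among the 7 variables, H fits only locker 7 (and all 7 values in {A, B, C, D, E, F, H} must be used), so locker 7 = H.
Among the 6 still-open variables, C fits only locker 2 (and all 6 values in {A, B, C, D, E, F} must be used), so locker 2 = C.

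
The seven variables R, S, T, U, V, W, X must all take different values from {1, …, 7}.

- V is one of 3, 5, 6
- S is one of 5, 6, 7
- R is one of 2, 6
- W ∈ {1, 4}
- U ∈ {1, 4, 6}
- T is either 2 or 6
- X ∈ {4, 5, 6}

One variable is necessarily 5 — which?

X

The 7 variables together cover exactly {1, 2, 3, 4, 5, 6, 7} — 7 values for 7 variables — and 3 appears only in V's list, so V = 3.
The 6 still-open variables draw from only 6 values {1, 2, 4, 5, 6, 7}, so each is used; only S can be 7, hence S = 7.
The 5 still-open variables draw from only 5 values {1, 2, 4, 5, 6}, so each is used; only X can be 5, hence X = 5.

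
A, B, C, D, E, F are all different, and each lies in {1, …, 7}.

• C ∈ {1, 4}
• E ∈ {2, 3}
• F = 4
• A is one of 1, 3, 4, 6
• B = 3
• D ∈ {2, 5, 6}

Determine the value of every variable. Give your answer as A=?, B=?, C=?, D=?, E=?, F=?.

A=6, B=3, C=1, D=5, E=2, F=4

B must be 3 (only option left). Eliminate 3 elsewhere: A, E.
E has just one choice, so E = 2. So D can't be 2.
That leaves F = 4. Remove 4 from A, C.
That leaves C = 1. Strike 1 from A.
A has just one choice, so A = 6. Strike 6 from D.
D's domain is down to {5}, so D = 5.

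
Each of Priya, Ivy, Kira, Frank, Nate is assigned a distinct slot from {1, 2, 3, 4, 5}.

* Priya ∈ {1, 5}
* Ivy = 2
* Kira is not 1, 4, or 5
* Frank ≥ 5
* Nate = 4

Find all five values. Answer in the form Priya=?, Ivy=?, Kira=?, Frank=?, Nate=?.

Priya=1, Ivy=2, Kira=3, Frank=5, Nate=4

Ivy has just one choice, so Ivy = 2. So Kira can't be 2.
Kira has just one choice, so Kira = 3.
Frank's domain is down to {5}, so Frank = 5. So Priya can't be 5.
That leaves Nate = 4.
Priya must be 1 (only option left).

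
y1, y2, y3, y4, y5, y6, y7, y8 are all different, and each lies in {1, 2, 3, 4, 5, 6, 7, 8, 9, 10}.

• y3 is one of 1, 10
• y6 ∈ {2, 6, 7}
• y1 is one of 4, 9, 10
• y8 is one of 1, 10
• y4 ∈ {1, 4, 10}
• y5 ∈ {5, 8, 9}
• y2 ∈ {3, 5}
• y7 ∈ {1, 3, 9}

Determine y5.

y3 and y8 share exactly the 2 values {1, 10}; by pigeonhole those values go to them, so strike 1, 10 from y1, y4, y7.
That leaves y4 = 4. Eliminate 4 elsewhere: y1.
y1 must be 9 (only option left). Eliminate 9 elsewhere: y5, y7.
That leaves y7 = 3. Eliminate 3 elsewhere: y2.
y2 has just one choice, so y2 = 5. Strike 5 from y5.
So y5 = 8.

8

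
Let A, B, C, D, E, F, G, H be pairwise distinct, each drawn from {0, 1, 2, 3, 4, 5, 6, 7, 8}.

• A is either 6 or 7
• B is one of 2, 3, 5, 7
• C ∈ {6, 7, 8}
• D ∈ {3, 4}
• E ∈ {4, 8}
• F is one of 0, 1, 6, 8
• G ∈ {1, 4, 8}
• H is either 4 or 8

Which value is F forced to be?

The 2 variables E and H are confined to {4, 8}, which locks those values in; drop them from C, D, F, G.
D must be 3 (only option left). Strike 3 from B.
G has just one choice, so G = 1. So F can't be 1.
A and C between them cover only {6, 7} — a naked pair. Remove those values from B, F.
So F = 0.

0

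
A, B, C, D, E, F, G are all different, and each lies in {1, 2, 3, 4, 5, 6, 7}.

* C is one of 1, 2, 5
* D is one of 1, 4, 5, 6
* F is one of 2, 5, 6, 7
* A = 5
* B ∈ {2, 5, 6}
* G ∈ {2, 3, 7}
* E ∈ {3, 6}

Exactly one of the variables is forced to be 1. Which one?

C

A has just one choice, so A = 5. Strike 5 from B, C, D, F.
Among the 6 still-open variables, 4 fits only D (and all 6 values in {1, 2, 3, 4, 6, 7} must be used), so D = 4.
The 5 still-open variables draw from only 5 values {1, 2, 3, 6, 7}, so each is used; only C can be 1, hence C = 1.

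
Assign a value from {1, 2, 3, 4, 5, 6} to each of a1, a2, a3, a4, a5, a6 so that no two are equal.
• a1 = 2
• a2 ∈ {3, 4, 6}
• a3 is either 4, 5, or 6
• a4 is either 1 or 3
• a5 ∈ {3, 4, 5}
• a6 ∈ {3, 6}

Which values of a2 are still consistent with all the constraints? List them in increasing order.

a1 must be 2 (only option left).
The 5 still-open variables together cover exactly {1, 3, 4, 5, 6} — 5 values for 5 variables — and 1 appears only in a4's list, so a4 = 1.
No further eliminations apply; a2 can still be any of 3, 4, 6.

3, 4, 6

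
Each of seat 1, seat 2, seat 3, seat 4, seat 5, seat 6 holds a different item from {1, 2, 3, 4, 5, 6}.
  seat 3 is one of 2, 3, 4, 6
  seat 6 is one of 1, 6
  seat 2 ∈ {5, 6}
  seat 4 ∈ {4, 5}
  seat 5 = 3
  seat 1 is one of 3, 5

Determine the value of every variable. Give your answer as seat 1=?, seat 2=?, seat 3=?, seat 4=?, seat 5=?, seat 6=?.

seat 1=5, seat 2=6, seat 3=2, seat 4=4, seat 5=3, seat 6=1

seat 5 must be 3 (only option left). Remove 3 from seat 1, seat 3.
seat 1 must be 5 (only option left). Eliminate 5 elsewhere: seat 2, seat 4.
seat 2 must be 6 (only option left). Strike 6 from seat 3, seat 6.
seat 4 must be 4 (only option left). Strike 4 from seat 3.
seat 6's domain is down to {1}, so seat 6 = 1.
That leaves seat 3 = 2.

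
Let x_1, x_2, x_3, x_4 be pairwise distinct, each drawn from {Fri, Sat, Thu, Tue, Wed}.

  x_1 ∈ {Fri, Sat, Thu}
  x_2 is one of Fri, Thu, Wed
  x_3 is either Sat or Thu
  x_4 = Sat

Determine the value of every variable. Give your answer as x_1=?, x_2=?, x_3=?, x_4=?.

x_4 has just one choice, so x_4 = Sat. So x_1, x_3 can't be Sat.
That leaves x_3 = Thu. So x_1, x_2 can't be Thu.
That leaves x_1 = Fri. Eliminate Fri elsewhere: x_2.
x_2's domain is down to {Wed}, so x_2 = Wed.

x_1=Fri, x_2=Wed, x_3=Thu, x_4=Sat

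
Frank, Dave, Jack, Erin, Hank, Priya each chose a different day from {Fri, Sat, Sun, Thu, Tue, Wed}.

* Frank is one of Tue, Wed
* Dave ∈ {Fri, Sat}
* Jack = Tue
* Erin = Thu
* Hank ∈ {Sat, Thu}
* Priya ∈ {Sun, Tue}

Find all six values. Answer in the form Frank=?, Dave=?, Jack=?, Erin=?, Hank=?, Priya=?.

Frank=Wed, Dave=Fri, Jack=Tue, Erin=Thu, Hank=Sat, Priya=Sun

Jack has just one choice, so Jack = Tue. Remove Tue from Frank, Priya.
That leaves Erin = Thu. Remove Thu from Hank.
Hank must be Sat (only option left). Strike Sat from Dave.
Priya must be Sun (only option left).
Frank must be Wed (only option left).
Dave must be Fri (only option left).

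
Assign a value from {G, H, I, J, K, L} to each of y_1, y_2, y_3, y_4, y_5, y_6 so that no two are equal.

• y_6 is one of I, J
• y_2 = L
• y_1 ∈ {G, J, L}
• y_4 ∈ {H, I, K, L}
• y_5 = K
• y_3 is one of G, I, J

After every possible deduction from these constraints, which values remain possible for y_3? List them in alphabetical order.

y_2 must be L (only option left). Strike L from y_1, y_4.
That leaves y_5 = K. Remove K from y_4.
Among the 4 still-open variables, H fits only y_4 (and all 4 values in {G, H, I, J} must be used), so y_4 = H.
No further eliminations apply; y_3 can still be any of G, I, J.

G, I, J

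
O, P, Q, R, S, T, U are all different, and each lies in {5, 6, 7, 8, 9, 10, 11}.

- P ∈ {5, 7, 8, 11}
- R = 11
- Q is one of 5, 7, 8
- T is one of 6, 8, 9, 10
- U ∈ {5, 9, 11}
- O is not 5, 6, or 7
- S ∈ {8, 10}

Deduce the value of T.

6

R must be 11 (only option left). Strike 11 from O, P, U.
The 6 still-open variables together cover exactly {5, 6, 7, 8, 9, 10} — 6 values for 6 variables — and 6 appears only in T's list, so T = 6.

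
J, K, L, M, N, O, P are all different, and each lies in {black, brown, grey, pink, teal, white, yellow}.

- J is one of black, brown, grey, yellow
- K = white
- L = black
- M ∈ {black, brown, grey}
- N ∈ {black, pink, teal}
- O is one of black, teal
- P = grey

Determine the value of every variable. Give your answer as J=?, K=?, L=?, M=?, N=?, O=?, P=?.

K's domain is down to {white}, so K = white.
That leaves L = black. Remove black from J, M, N, O.
O has just one choice, so O = teal. Eliminate teal elsewhere: N.
That leaves P = grey. Remove grey from J, M.
M must be brown (only option left). So J can't be brown.
N has just one choice, so N = pink.
J has just one choice, so J = yellow.

J=yellow, K=white, L=black, M=brown, N=pink, O=teal, P=grey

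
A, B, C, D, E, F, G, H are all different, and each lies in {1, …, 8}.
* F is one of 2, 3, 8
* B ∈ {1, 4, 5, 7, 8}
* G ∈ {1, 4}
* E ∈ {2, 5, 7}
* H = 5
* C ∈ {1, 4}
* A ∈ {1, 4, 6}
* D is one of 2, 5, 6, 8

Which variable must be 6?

A

H must be 5 (only option left). So B, D, E can't be 5.
Among the 7 still-open variables, 3 fits only F (and all 7 values in {1, 2, 3, 4, 6, 7, 8} must be used), so F = 3.
The 2 variables C and G are confined to {1, 4}, which locks those values in; drop them from A, B.
So 6 goes to A.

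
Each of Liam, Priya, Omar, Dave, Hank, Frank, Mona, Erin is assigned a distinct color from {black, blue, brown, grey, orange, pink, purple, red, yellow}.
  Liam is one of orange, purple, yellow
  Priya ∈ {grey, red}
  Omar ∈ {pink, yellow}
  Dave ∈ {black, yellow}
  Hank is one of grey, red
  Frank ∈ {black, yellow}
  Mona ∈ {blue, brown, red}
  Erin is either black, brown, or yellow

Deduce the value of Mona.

blue

Priya and Hank share exactly the 2 values {grey, red}; by pigeonhole those values go to them, so strike grey, red from Mona.
Dave and Frank share exactly the 2 values {black, yellow}; by pigeonhole those values go to them, so strike black, yellow from Liam, Omar, Erin.
That leaves Omar = pink.
Erin's domain is down to {brown}, so Erin = brown. Strike brown from Mona.
So Mona = blue.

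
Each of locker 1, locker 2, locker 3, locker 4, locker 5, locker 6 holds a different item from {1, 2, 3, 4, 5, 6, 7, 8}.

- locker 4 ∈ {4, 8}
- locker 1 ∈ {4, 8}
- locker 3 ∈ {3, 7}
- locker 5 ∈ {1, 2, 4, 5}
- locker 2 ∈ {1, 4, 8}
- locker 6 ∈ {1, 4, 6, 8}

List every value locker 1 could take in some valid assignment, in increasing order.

locker 1 and locker 4 between them cover only {4, 8} — a naked pair. Remove those values from locker 2, locker 5, locker 6.
locker 2 has just one choice, so locker 2 = 1. Eliminate 1 elsewhere: locker 5, locker 6.
locker 6 must be 6 (only option left).
No further eliminations apply; locker 1 can still be any of 4, 8.

4, 8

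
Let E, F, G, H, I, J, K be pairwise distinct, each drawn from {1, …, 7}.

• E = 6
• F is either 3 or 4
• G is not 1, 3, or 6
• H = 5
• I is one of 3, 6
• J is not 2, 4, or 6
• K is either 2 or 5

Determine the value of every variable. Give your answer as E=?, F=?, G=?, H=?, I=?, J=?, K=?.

E=6, F=4, G=7, H=5, I=3, J=1, K=2

E's domain is down to {6}, so E = 6. Remove 6 from I.
H has just one choice, so H = 5. Strike 5 from G, J, K.
I has just one choice, so I = 3. So F, J can't be 3.
That leaves K = 2. Remove 2 from G.
F has just one choice, so F = 4. Eliminate 4 elsewhere: G.
G's domain is down to {7}, so G = 7. Strike 7 from J.
J has just one choice, so J = 1.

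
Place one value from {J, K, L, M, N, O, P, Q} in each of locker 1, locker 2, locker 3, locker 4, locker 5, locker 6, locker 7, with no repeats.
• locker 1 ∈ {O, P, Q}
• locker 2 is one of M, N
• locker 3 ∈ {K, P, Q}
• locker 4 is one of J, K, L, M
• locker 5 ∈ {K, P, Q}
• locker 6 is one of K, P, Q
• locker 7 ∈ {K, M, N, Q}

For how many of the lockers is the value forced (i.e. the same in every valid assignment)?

locker 3, locker 5, locker 6 share exactly the 3 values {K, P, Q}; by pigeonhole those values go to them, so strike K, P, Q from locker 1, locker 4, locker 7.
locker 1 must be O (only option left).
locker 2 and locker 7 share exactly the 2 values {M, N}; by pigeonhole those values go to them, so strike M, N from locker 4.
Determined: locker 1=O. The other lockers each still have more than one consistent value. That makes 1.

1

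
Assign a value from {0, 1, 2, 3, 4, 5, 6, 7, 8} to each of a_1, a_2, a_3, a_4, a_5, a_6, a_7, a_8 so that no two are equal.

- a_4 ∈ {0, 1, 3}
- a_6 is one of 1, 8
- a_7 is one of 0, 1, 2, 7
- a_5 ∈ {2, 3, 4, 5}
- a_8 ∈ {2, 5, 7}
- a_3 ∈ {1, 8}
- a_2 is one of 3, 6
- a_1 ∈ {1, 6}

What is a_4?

a_3 and a_6 share exactly the 2 values {1, 8}; by pigeonhole those values go to them, so strike 1, 8 from a_1, a_4, a_7.
That leaves a_1 = 6. Strike 6 from a_2.
a_2 must be 3 (only option left). Remove 3 from a_4, a_5.
So a_4 = 0.

0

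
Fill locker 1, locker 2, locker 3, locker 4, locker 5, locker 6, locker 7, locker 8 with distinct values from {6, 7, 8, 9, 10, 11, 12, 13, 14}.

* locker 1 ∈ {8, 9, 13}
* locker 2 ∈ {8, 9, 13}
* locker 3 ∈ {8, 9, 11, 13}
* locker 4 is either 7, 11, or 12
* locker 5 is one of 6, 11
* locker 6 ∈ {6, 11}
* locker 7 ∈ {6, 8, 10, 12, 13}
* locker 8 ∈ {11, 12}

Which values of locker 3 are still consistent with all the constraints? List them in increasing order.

8, 9, 13

The 8 variables together cover exactly {6, 7, 8, 9, 10, 11, 12, 13} — 8 values for 8 variables — and 7 appears only in locker 4's list, so locker 4 = 7.
The 7 still-open variables together cover exactly {6, 8, 9, 10, 11, 12, 13} — 7 values for 7 variables — and 10 appears only in locker 7's list, so locker 7 = 10.
The 6 still-open variables together cover exactly {6, 8, 9, 11, 12, 13} — 6 values for 6 variables — and 12 appears only in locker 8's list, so locker 8 = 12.
locker 5 and locker 6 share exactly the 2 values {6, 11}; by pigeonhole those values go to them, so strike 6, 11 from locker 3.
No further eliminations apply; locker 3 can still be any of 8, 9, 13.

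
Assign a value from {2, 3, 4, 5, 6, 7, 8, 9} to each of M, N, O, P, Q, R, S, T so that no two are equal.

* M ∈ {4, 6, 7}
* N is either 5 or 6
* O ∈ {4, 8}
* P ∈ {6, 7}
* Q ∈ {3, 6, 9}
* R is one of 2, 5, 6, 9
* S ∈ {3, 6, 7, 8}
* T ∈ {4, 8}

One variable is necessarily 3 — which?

S

The 8 variables together cover exactly {2, 3, 4, 5, 6, 7, 8, 9} — 8 values for 8 variables — and 2 appears only in R's list, so R = 2.
The 7 still-open variables draw from only 7 values {3, 4, 5, 6, 7, 8, 9}, so each is used; only N can be 5, hence N = 5.
The 6 still-open variables together cover exactly {3, 4, 6, 7, 8, 9} — 6 values for 6 variables — and 9 appears only in Q's list, so Q = 9.
Among the 5 still-open variables, 3 fits only S (and all 5 values in {3, 4, 6, 7, 8} must be used), so S = 3.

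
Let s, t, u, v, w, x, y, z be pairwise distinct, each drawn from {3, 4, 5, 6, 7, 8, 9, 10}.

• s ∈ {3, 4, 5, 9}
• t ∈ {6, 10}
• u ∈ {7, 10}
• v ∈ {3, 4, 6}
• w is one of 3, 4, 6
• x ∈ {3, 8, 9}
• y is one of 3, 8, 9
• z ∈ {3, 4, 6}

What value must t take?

10

Among the 8 variables, 5 fits only s (and all 8 values in {3, 4, 5, 6, 7, 8, 9, 10} must be used), so s = 5.
Among the 7 still-open variables, 7 fits only u (and all 7 values in {3, 4, 6, 7, 8, 9, 10} must be used), so u = 7.
Among the 6 still-open variables, 10 fits only t (and all 6 values in {3, 4, 6, 8, 9, 10} must be used), so t = 10.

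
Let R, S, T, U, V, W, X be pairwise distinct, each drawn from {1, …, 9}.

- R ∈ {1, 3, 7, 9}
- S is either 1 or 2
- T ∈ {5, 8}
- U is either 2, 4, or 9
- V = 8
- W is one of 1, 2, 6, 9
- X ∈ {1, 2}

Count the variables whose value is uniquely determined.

V's domain is down to {8}, so V = 8. So T can't be 8.
That leaves T = 5.
The 2 variables S and X are confined to {1, 2}, which locks those values in; drop them from R, U, W.
Determined: T=5, V=8. The other variables each still have more than one consistent value. That makes 2.

2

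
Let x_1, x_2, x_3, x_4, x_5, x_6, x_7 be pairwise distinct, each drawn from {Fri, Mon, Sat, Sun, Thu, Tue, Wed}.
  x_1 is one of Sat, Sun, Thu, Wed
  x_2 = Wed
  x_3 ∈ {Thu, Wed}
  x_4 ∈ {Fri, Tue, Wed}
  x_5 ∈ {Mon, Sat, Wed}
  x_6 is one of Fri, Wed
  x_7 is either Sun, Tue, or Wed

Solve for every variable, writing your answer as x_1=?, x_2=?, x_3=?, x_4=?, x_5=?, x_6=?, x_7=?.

x_2 must be Wed (only option left). So x_1, x_3, x_4, x_5, x_6, x_7 can't be Wed.
x_3 has just one choice, so x_3 = Thu. Eliminate Thu elsewhere: x_1.
That leaves x_6 = Fri. Eliminate Fri elsewhere: x_4.
x_4 has just one choice, so x_4 = Tue. Strike Tue from x_7.
x_7 must be Sun (only option left). So x_1 can't be Sun.
x_1 has just one choice, so x_1 = Sat. So x_5 can't be Sat.
x_5's domain is down to {Mon}, so x_5 = Mon.

x_1=Sat, x_2=Wed, x_3=Thu, x_4=Tue, x_5=Mon, x_6=Fri, x_7=Sun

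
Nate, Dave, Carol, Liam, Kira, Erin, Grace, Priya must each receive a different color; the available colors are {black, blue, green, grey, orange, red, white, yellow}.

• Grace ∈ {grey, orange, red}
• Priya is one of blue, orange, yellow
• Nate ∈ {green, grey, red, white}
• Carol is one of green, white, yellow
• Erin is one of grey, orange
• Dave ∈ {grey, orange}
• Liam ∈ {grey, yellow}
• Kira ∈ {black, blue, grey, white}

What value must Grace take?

red

Among the 8 variables, black fits only Kira (and all 8 values in {black, blue, green, grey, orange, red, white, yellow} must be used), so Kira = black.
Among the 7 still-open variables, blue fits only Priya (and all 7 values in {blue, green, grey, orange, red, white, yellow} must be used), so Priya = blue.
The 2 variables Dave and Erin are confined to {grey, orange}, which locks those values in; drop them from Nate, Liam, Grace.
So Grace = red.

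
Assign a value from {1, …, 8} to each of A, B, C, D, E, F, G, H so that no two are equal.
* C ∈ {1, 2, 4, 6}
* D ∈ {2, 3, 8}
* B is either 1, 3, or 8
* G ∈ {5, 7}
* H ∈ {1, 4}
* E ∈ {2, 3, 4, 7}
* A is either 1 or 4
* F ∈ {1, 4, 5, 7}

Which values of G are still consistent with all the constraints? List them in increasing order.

Among the 8 variables, 6 fits only C (and all 8 values in {1, 2, 3, 4, 5, 6, 7, 8} must be used), so C = 6.
A and H share exactly the 2 values {1, 4}; by pigeonhole those values go to them, so strike 1, 4 from B, E, F.
The 2 variables F and G are confined to {5, 7}, which locks those values in; drop them from E.
No further eliminations apply; G can still be any of 5, 7.

5, 7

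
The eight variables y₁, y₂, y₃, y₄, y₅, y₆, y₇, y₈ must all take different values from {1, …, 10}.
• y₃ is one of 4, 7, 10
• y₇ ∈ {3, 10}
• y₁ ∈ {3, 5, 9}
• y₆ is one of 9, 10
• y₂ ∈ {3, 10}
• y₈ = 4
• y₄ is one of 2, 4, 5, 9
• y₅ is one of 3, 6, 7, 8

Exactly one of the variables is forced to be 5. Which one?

y₈'s domain is down to {4}, so y₈ = 4. Strike 4 from y₃, y₄.
y₂ and y₇ between them cover only {3, 10} — a naked pair. Remove those values from y₁, y₃, y₅, y₆.
y₃ must be 7 (only option left). Remove 7 from y₅.
y₆'s domain is down to {9}, so y₆ = 9. Remove 9 from y₁, y₄.
So 5 goes to y₁.

y₁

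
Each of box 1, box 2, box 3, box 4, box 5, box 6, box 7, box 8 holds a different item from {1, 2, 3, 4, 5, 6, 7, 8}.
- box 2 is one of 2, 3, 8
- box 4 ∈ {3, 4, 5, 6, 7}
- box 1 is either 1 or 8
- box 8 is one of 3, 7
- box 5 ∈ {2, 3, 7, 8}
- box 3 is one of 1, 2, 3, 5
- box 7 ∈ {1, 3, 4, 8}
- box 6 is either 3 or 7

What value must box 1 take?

1

Among the 8 variables, 6 fits only box 4 (and all 8 values in {1, 2, 3, 4, 5, 6, 7, 8} must be used), so box 4 = 6.
Among the 7 still-open variables, 4 fits only box 7 (and all 7 values in {1, 2, 3, 4, 5, 7, 8} must be used), so box 7 = 4.
The 6 still-open variables together cover exactly {1, 2, 3, 5, 7, 8} — 6 values for 6 variables — and 5 appears only in box 3's list, so box 3 = 5.
The 5 still-open variables together cover exactly {1, 2, 3, 7, 8} — 5 values for 5 variables — and 1 appears only in box 1's list, so box 1 = 1.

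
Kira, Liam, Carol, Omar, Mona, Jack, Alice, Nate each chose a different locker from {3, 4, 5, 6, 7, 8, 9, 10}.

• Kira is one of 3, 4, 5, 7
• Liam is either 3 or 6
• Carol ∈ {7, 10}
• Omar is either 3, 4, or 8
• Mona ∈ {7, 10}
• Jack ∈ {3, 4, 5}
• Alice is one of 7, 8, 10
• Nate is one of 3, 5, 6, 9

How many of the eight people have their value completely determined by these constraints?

Among the 8 variables, 9 fits only Nate (and all 8 values in {3, 4, 5, 6, 7, 8, 9, 10} must be used), so Nate = 9.
The 7 still-open variables draw from only 7 values {3, 4, 5, 6, 7, 8, 10}, so each is used; only Liam can be 6, hence Liam = 6.
Carol and Mona between them cover only {7, 10} — a naked pair. Remove those values from Kira, Alice.
Alice's domain is down to {8}, so Alice = 8. Remove 8 from Omar.
Determined: Liam=6, Alice=8, Nate=9. The other people each still have more than one consistent value. That makes 3.

3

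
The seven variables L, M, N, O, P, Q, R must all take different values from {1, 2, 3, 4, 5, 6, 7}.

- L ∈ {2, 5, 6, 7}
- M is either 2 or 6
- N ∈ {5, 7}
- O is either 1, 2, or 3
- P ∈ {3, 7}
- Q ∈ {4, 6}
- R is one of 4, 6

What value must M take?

The 7 variables draw from only 7 values {1, 2, 3, 4, 5, 6, 7}, so each is used; only O can be 1, hence O = 1.
The 6 still-open variables draw from only 6 values {2, 3, 4, 5, 6, 7}, so each is used; only P can be 3, hence P = 3.
Q and R share exactly the 2 values {4, 6}; by pigeonhole those values go to them, so strike 4, 6 from L, M.
So M = 2.

2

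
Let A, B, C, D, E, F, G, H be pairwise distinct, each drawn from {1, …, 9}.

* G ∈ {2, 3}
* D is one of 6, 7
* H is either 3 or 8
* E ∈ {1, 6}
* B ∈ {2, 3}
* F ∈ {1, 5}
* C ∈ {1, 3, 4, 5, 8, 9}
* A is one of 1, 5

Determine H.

A and F share exactly the 2 values {1, 5}; by pigeonhole those values go to them, so strike 1, 5 from C, E.
E must be 6 (only option left). So D can't be 6.
D has just one choice, so D = 7.
The 2 variables B and G are confined to {2, 3}, which locks those values in; drop them from C, H.
So H = 8.

8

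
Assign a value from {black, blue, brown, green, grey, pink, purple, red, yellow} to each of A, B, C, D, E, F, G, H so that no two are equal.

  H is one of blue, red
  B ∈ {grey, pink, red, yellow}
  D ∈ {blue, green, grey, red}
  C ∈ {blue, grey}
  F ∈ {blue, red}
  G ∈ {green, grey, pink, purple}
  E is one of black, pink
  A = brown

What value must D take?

green

A has just one choice, so A = brown.
F and H share exactly the 2 values {blue, red}; by pigeonhole those values go to them, so strike blue, red from B, C, D.
C has just one choice, so C = grey. Eliminate grey elsewhere: B, D, G.
So D = green.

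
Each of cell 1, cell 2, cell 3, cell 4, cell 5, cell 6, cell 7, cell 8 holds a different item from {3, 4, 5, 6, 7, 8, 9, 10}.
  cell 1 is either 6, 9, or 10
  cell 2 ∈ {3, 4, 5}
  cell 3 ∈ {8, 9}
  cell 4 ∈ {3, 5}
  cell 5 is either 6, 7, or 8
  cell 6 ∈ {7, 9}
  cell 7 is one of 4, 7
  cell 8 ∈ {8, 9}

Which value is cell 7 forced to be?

The 8 variables together cover exactly {3, 4, 5, 6, 7, 8, 9, 10} — 8 values for 8 variables — and 10 appears only in cell 1's list, so cell 1 = 10.
Among the 7 still-open variables, 6 fits only cell 5 (and all 7 values in {3, 4, 5, 6, 7, 8, 9} must be used), so cell 5 = 6.
The 2 variables cell 3 and cell 8 are confined to {8, 9}, which locks those values in; drop them from cell 6.
cell 6's domain is down to {7}, so cell 6 = 7. So cell 7 can't be 7.
So cell 7 = 4.

4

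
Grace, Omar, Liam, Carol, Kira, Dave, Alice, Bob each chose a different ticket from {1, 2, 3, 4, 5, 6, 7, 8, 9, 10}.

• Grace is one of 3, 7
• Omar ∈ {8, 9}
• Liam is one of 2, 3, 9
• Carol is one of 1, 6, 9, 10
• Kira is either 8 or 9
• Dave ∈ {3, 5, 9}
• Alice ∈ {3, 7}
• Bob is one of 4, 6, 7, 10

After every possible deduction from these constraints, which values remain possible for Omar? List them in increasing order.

Grace and Alice share exactly the 2 values {3, 7}; by pigeonhole those values go to them, so strike 3, 7 from Liam, Dave, Bob.
The 2 variables Omar and Kira are confined to {8, 9}, which locks those values in; drop them from Liam, Carol, Dave.
Liam has just one choice, so Liam = 2.
That leaves Dave = 5.
No further eliminations apply; Omar can still be any of 8, 9.

8, 9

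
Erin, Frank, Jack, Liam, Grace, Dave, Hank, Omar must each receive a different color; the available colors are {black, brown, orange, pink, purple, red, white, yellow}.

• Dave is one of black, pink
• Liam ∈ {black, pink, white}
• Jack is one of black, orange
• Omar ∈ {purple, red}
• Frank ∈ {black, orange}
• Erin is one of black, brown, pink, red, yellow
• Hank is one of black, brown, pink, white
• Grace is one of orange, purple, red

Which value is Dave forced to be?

pink

The 8 variables together cover exactly {black, brown, orange, pink, purple, red, white, yellow} — 8 values for 8 variables — and yellow appears only in Erin's list, so Erin = yellow.
Among the 7 still-open variables, brown fits only Hank (and all 7 values in {black, brown, orange, pink, purple, red, white} must be used), so Hank = brown.
The 6 still-open variables together cover exactly {black, orange, pink, purple, red, white} — 6 values for 6 variables — and white appears only in Liam's list, so Liam = white.
The 5 still-open variables together cover exactly {black, orange, pink, purple, red} — 5 values for 5 variables — and pink appears only in Dave's list, so Dave = pink.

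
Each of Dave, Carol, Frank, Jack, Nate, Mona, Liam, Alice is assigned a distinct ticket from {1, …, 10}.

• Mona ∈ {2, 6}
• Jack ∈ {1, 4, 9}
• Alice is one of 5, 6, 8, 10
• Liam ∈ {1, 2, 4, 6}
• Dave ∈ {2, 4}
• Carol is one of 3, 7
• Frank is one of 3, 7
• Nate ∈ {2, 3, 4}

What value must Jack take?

9

The 2 variables Carol and Frank are confined to {3, 7}, which locks those values in; drop them from Nate.
The 2 variables Dave and Nate are confined to {2, 4}, which locks those values in; drop them from Jack, Mona, Liam.
That leaves Mona = 6. Strike 6 from Liam, Alice.
Liam must be 1 (only option left). Strike 1 from Jack.
So Jack = 9.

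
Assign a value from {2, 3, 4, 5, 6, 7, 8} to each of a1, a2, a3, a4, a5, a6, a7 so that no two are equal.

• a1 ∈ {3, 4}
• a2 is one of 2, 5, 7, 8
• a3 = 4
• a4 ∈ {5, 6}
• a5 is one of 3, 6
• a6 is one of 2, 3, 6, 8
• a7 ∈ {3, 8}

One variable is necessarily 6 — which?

a5

a3 has just one choice, so a3 = 4. Eliminate 4 elsewhere: a1.
a1 must be 3 (only option left). So a5, a6, a7 can't be 3.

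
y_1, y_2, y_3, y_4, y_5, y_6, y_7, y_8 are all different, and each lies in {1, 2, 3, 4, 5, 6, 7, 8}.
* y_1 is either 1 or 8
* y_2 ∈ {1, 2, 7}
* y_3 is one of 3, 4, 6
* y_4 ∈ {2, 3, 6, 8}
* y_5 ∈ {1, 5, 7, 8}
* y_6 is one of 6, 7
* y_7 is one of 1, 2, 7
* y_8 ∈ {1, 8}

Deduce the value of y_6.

6

Among the 8 variables, 4 fits only y_3 (and all 8 values in {1, 2, 3, 4, 5, 6, 7, 8} must be used), so y_3 = 4.
Among the 7 still-open variables, 3 fits only y_4 (and all 7 values in {1, 2, 3, 5, 6, 7, 8} must be used), so y_4 = 3.
The 6 still-open variables together cover exactly {1, 2, 5, 6, 7, 8} — 6 values for 6 variables — and 5 appears only in y_5's list, so y_5 = 5.
The 5 still-open variables together cover exactly {1, 2, 6, 7, 8} — 5 values for 5 variables — and 6 appears only in y_6's list, so y_6 = 6.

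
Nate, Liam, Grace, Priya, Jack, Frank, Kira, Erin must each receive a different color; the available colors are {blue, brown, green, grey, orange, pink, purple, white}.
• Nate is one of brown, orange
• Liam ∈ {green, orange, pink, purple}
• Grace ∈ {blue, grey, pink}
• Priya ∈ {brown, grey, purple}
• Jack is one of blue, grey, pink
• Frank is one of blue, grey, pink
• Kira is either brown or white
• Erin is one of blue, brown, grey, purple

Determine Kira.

white

Among the 8 variables, green fits only Liam (and all 8 values in {blue, brown, green, grey, orange, pink, purple, white} must be used), so Liam = green.
Among the 7 still-open variables, orange fits only Nate (and all 7 values in {blue, brown, grey, orange, pink, purple, white} must be used), so Nate = orange.
The 6 still-open variables together cover exactly {blue, brown, grey, pink, purple, white} — 6 values for 6 variables — and white appears only in Kira's list, so Kira = white.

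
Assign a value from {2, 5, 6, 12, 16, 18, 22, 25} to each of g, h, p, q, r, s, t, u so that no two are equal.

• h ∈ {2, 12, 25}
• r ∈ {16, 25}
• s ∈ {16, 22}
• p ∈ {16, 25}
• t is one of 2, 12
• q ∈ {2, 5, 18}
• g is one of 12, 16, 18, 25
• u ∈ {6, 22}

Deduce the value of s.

The 8 variables together cover exactly {2, 5, 6, 12, 16, 18, 22, 25} — 8 values for 8 variables — and 5 appears only in q's list, so q = 5.
Among the 7 still-open variables, 6 fits only u (and all 7 values in {2, 6, 12, 16, 18, 22, 25} must be used), so u = 6.
Among the 6 still-open variables, 18 fits only g (and all 6 values in {2, 12, 16, 18, 22, 25} must be used), so g = 18.
The 5 still-open variables draw from only 5 values {2, 12, 16, 22, 25}, so each is used; only s can be 22, hence s = 22.

22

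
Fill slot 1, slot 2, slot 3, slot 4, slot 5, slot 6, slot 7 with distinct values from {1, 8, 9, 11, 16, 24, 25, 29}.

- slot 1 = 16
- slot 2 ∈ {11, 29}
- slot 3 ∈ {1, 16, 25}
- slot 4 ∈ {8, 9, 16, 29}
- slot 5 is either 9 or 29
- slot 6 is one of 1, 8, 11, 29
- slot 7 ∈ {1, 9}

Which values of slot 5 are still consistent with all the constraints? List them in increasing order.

9, 29

slot 1's domain is down to {16}, so slot 1 = 16. Eliminate 16 elsewhere: slot 3, slot 4.
The 6 still-open variables together cover exactly {1, 8, 9, 11, 25, 29} — 6 values for 6 variables — and 25 appears only in slot 3's list, so slot 3 = 25.
No further eliminations apply; slot 5 can still be any of 9, 29.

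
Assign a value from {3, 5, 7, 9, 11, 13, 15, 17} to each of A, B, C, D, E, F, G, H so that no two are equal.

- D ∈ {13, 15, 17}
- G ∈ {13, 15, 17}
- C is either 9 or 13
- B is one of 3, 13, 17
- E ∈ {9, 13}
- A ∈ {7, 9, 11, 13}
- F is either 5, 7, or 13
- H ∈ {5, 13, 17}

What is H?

5

The 8 variables draw from only 8 values {3, 5, 7, 9, 11, 13, 15, 17}, so each is used; only B can be 3, hence B = 3.
The 7 still-open variables together cover exactly {5, 7, 9, 11, 13, 15, 17} — 7 values for 7 variables — and 11 appears only in A's list, so A = 11.
Among the 6 still-open variables, 7 fits only F (and all 6 values in {5, 7, 9, 13, 15, 17} must be used), so F = 7.
The 5 still-open variables together cover exactly {5, 9, 13, 15, 17} — 5 values for 5 variables — and 5 appears only in H's list, so H = 5.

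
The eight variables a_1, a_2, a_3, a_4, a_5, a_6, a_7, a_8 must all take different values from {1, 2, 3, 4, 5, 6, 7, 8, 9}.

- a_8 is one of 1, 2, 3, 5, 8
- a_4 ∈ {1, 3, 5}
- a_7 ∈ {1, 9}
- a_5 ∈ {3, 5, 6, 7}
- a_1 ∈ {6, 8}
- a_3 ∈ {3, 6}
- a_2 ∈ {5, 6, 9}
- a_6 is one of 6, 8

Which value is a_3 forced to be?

3

Among the 8 variables, 2 fits only a_8 (and all 8 values in {1, 2, 3, 5, 6, 7, 8, 9} must be used), so a_8 = 2.
The 7 still-open variables draw from only 7 values {1, 3, 5, 6, 7, 8, 9}, so each is used; only a_5 can be 7, hence a_5 = 7.
a_1 and a_6 share exactly the 2 values {6, 8}; by pigeonhole those values go to them, so strike 6, 8 from a_2, a_3.
So a_3 = 3.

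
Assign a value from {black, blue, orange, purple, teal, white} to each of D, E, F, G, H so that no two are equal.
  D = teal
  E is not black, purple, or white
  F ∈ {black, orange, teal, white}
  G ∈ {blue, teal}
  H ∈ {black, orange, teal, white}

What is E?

D has just one choice, so D = teal. Remove teal from E, F, G, H.
That leaves G = blue. So E can't be blue.
So E = orange.

orange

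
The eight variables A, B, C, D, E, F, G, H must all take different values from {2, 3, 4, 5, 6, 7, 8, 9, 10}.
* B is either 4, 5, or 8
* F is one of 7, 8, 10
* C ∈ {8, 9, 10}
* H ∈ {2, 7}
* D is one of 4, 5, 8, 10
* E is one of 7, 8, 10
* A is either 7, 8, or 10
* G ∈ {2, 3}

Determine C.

The 8 variables draw from only 8 values {2, 3, 4, 5, 7, 8, 9, 10}, so each is used; only G can be 3, hence G = 3.
Among the 7 still-open variables, 2 fits only H (and all 7 values in {2, 4, 5, 7, 8, 9, 10} must be used), so H = 2.
The 6 still-open variables draw from only 6 values {4, 5, 7, 8, 9, 10}, so each is used; only C can be 9, hence C = 9.

9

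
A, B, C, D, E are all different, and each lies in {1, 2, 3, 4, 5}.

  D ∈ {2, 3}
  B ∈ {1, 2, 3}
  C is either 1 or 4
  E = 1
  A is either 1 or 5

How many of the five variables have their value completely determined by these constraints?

3

E has just one choice, so E = 1. Remove 1 from A, B, C.
A has just one choice, so A = 5.
That leaves C = 4.
Determined: A=5, C=4, E=1. The other variables each still have more than one consistent value. That makes 3.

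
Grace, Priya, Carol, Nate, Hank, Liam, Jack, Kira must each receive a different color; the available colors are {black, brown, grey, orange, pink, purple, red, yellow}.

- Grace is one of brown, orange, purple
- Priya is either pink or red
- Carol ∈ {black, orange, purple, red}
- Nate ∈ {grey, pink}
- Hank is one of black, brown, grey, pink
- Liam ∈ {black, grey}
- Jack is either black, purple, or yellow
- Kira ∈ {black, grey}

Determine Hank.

brown

Among the 8 variables, yellow fits only Jack (and all 8 values in {black, brown, grey, orange, pink, purple, red, yellow} must be used), so Jack = yellow.
Liam and Kira between them cover only {black, grey} — a naked pair. Remove those values from Carol, Nate, Hank.
Nate must be pink (only option left). Remove pink from Priya, Hank.
So Hank = brown.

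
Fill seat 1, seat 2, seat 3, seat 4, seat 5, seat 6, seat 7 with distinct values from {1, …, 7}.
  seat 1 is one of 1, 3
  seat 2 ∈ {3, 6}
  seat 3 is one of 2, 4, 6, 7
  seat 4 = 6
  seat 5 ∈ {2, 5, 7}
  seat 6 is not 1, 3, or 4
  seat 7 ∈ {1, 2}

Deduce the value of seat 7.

seat 4 must be 6 (only option left). Remove 6 from seat 2, seat 3, seat 6.
seat 2 has just one choice, so seat 2 = 3. So seat 1 can't be 3.
seat 1 has just one choice, so seat 1 = 1. So seat 7 can't be 1.
So seat 7 = 2.

2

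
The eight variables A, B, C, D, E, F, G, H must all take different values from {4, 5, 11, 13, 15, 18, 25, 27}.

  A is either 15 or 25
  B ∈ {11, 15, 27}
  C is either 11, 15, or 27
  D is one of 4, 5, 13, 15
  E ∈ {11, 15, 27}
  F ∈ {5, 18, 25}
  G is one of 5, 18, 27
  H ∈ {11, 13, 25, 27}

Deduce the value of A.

The 8 variables draw from only 8 values {4, 5, 11, 13, 15, 18, 25, 27}, so each is used; only D can be 4, hence D = 4.
Among the 7 still-open variables, 13 fits only H (and all 7 values in {5, 11, 13, 15, 18, 25, 27} must be used), so H = 13.
The 3 variables B, C, E are confined to {11, 15, 27}, which locks those values in; drop them from A, G.
So A = 25.

25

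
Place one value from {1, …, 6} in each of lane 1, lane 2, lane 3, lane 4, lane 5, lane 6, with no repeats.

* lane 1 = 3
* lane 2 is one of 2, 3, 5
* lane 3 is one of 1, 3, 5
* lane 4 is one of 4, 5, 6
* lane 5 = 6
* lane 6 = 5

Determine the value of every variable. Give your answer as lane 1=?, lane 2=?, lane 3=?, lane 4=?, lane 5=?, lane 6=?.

lane 1=3, lane 2=2, lane 3=1, lane 4=4, lane 5=6, lane 6=5

lane 1's domain is down to {3}, so lane 1 = 3. Strike 3 from lane 2, lane 3.
That leaves lane 5 = 6. Strike 6 from lane 4.
lane 6's domain is down to {5}, so lane 6 = 5. Eliminate 5 elsewhere: lane 2, lane 3, lane 4.
lane 2 must be 2 (only option left).
lane 3's domain is down to {1}, so lane 3 = 1.
That leaves lane 4 = 4.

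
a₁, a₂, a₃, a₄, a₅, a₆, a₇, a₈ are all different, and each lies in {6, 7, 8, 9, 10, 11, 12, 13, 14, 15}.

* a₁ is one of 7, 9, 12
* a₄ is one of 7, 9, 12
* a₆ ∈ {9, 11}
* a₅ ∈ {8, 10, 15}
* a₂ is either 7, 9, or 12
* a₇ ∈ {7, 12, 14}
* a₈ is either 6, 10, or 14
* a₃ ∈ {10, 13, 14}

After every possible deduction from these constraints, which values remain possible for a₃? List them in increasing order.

10, 13

The 3 variables a₁, a₂, a₄ are confined to {7, 9, 12}, which locks those values in; drop them from a₆, a₇.
That leaves a₆ = 11.
a₇'s domain is down to {14}, so a₇ = 14. Eliminate 14 elsewhere: a₃, a₈.
No further eliminations apply; a₃ can still be any of 10, 13.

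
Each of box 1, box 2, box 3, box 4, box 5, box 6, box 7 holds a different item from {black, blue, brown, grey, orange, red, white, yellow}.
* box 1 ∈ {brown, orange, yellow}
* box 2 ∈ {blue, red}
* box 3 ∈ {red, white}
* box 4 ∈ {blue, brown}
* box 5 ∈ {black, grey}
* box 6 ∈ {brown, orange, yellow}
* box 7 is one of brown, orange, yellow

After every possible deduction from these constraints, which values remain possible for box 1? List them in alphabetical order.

brown, orange, yellow

box 1, box 6, box 7 between them cover only {brown, orange, yellow} — a naked triple. Remove those values from box 4.
box 4 must be blue (only option left). So box 2 can't be blue.
That leaves box 2 = red. So box 3 can't be red.
That leaves box 3 = white.
No further eliminations apply; box 1 can still be any of brown, orange, yellow.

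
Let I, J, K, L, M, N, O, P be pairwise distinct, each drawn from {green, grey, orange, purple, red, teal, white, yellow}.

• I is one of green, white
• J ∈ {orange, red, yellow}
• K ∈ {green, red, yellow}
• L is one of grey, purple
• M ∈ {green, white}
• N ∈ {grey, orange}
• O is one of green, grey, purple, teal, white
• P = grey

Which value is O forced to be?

P's domain is down to {grey}, so P = grey. Remove grey from L, N, O.
L must be purple (only option left). Remove purple from O.
N's domain is down to {orange}, so N = orange. Remove orange from J.
The 5 still-open variables draw from only 5 values {green, red, teal, white, yellow}, so each is used; only O can be teal, hence O = teal.

teal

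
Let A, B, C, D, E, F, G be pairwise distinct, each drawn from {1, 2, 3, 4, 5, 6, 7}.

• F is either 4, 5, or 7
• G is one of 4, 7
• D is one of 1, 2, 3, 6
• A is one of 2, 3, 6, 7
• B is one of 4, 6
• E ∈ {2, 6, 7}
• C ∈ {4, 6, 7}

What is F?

The 7 variables together cover exactly {1, 2, 3, 4, 5, 6, 7} — 7 values for 7 variables — and 1 appears only in D's list, so D = 1.
The 6 still-open variables draw from only 6 values {2, 3, 4, 5, 6, 7}, so each is used; only A can be 3, hence A = 3.
The 5 still-open variables together cover exactly {2, 4, 5, 6, 7} — 5 values for 5 variables — and 2 appears only in E's list, so E = 2.
Among the 4 still-open variables, 5 fits only F (and all 4 values in {4, 5, 6, 7} must be used), so F = 5.

5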